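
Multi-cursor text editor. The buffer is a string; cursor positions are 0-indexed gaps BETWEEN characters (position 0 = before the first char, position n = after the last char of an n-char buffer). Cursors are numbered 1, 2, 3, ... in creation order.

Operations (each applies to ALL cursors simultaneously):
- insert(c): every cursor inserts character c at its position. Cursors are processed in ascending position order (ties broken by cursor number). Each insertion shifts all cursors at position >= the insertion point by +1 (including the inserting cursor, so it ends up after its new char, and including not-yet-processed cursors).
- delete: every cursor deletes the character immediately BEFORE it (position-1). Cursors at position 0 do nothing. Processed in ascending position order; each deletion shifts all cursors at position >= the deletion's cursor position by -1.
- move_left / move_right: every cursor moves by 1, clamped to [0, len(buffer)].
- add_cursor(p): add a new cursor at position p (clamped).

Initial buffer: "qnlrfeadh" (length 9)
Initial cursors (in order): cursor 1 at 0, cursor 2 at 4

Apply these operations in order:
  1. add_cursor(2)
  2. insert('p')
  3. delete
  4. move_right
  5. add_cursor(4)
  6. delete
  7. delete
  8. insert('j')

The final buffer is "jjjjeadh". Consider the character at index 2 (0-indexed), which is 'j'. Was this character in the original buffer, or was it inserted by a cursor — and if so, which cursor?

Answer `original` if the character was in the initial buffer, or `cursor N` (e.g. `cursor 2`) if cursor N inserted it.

Answer: cursor 3

Derivation:
After op 1 (add_cursor(2)): buffer="qnlrfeadh" (len 9), cursors c1@0 c3@2 c2@4, authorship .........
After op 2 (insert('p')): buffer="pqnplrpfeadh" (len 12), cursors c1@1 c3@4 c2@7, authorship 1..3..2.....
After op 3 (delete): buffer="qnlrfeadh" (len 9), cursors c1@0 c3@2 c2@4, authorship .........
After op 4 (move_right): buffer="qnlrfeadh" (len 9), cursors c1@1 c3@3 c2@5, authorship .........
After op 5 (add_cursor(4)): buffer="qnlrfeadh" (len 9), cursors c1@1 c3@3 c4@4 c2@5, authorship .........
After op 6 (delete): buffer="neadh" (len 5), cursors c1@0 c2@1 c3@1 c4@1, authorship .....
After op 7 (delete): buffer="eadh" (len 4), cursors c1@0 c2@0 c3@0 c4@0, authorship ....
After op 8 (insert('j')): buffer="jjjjeadh" (len 8), cursors c1@4 c2@4 c3@4 c4@4, authorship 1234....
Authorship (.=original, N=cursor N): 1 2 3 4 . . . .
Index 2: author = 3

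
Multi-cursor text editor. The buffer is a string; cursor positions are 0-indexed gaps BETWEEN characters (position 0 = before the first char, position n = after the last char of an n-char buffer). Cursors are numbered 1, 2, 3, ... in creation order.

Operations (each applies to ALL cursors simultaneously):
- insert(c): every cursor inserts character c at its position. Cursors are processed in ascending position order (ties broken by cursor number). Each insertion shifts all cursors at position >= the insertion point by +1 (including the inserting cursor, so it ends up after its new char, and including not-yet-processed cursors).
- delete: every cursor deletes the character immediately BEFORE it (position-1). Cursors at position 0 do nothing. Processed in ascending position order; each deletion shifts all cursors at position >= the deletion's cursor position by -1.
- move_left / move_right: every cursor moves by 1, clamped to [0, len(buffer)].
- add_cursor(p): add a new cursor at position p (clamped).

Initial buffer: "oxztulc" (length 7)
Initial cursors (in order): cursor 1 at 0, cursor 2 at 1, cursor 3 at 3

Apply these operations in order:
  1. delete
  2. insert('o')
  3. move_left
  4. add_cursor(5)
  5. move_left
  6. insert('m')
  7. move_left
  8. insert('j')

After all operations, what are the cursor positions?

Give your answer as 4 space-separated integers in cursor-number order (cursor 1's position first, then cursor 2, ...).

Answer: 3 3 7 11

Derivation:
After op 1 (delete): buffer="xtulc" (len 5), cursors c1@0 c2@0 c3@1, authorship .....
After op 2 (insert('o')): buffer="ooxotulc" (len 8), cursors c1@2 c2@2 c3@4, authorship 12.3....
After op 3 (move_left): buffer="ooxotulc" (len 8), cursors c1@1 c2@1 c3@3, authorship 12.3....
After op 4 (add_cursor(5)): buffer="ooxotulc" (len 8), cursors c1@1 c2@1 c3@3 c4@5, authorship 12.3....
After op 5 (move_left): buffer="ooxotulc" (len 8), cursors c1@0 c2@0 c3@2 c4@4, authorship 12.3....
After op 6 (insert('m')): buffer="mmoomxomtulc" (len 12), cursors c1@2 c2@2 c3@5 c4@8, authorship 12123.34....
After op 7 (move_left): buffer="mmoomxomtulc" (len 12), cursors c1@1 c2@1 c3@4 c4@7, authorship 12123.34....
After op 8 (insert('j')): buffer="mjjmoojmxojmtulc" (len 16), cursors c1@3 c2@3 c3@7 c4@11, authorship 11221233.344....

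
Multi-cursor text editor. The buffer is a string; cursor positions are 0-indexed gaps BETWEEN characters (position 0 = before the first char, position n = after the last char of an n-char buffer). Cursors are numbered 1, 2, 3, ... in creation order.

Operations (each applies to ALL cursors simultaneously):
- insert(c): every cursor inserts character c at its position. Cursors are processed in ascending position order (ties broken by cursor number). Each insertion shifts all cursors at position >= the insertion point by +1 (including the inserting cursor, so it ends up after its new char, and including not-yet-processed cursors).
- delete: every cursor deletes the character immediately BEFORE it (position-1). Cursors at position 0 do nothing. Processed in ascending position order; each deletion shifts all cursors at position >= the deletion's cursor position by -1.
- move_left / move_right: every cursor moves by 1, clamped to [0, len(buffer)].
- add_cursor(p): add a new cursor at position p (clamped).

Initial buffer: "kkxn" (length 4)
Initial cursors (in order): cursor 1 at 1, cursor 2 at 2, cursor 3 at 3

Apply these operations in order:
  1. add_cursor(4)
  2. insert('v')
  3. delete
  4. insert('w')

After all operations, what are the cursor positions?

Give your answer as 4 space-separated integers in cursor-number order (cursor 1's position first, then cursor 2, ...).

After op 1 (add_cursor(4)): buffer="kkxn" (len 4), cursors c1@1 c2@2 c3@3 c4@4, authorship ....
After op 2 (insert('v')): buffer="kvkvxvnv" (len 8), cursors c1@2 c2@4 c3@6 c4@8, authorship .1.2.3.4
After op 3 (delete): buffer="kkxn" (len 4), cursors c1@1 c2@2 c3@3 c4@4, authorship ....
After op 4 (insert('w')): buffer="kwkwxwnw" (len 8), cursors c1@2 c2@4 c3@6 c4@8, authorship .1.2.3.4

Answer: 2 4 6 8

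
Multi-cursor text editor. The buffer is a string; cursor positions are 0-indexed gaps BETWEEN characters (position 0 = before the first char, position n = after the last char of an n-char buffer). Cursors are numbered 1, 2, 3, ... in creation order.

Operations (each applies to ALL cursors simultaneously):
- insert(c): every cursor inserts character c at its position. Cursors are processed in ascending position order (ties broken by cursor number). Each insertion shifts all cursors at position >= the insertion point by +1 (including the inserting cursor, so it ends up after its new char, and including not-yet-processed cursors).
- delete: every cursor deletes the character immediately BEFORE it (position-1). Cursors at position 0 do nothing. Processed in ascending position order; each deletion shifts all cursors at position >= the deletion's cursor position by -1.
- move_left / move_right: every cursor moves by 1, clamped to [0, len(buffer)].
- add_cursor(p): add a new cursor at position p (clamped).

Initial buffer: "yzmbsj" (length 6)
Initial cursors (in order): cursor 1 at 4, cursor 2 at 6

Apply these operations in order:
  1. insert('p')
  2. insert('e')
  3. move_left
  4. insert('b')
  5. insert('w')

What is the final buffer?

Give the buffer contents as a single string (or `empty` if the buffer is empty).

After op 1 (insert('p')): buffer="yzmbpsjp" (len 8), cursors c1@5 c2@8, authorship ....1..2
After op 2 (insert('e')): buffer="yzmbpesjpe" (len 10), cursors c1@6 c2@10, authorship ....11..22
After op 3 (move_left): buffer="yzmbpesjpe" (len 10), cursors c1@5 c2@9, authorship ....11..22
After op 4 (insert('b')): buffer="yzmbpbesjpbe" (len 12), cursors c1@6 c2@11, authorship ....111..222
After op 5 (insert('w')): buffer="yzmbpbwesjpbwe" (len 14), cursors c1@7 c2@13, authorship ....1111..2222

Answer: yzmbpbwesjpbwe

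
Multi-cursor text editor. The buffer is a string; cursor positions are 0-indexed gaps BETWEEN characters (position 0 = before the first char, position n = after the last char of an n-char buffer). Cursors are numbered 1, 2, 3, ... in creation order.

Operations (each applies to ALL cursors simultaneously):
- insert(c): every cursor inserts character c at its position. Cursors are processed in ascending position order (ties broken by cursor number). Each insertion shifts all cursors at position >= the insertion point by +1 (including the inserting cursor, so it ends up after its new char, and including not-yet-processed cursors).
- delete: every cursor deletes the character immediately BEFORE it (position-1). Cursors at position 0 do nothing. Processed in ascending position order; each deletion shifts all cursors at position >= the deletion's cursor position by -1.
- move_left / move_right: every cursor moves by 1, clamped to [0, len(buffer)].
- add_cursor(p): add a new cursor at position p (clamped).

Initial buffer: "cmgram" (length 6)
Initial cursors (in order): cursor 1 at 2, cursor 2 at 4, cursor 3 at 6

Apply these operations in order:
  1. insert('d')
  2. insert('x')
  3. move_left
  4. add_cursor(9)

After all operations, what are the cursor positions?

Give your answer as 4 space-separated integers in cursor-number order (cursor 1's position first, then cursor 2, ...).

Answer: 3 7 11 9

Derivation:
After op 1 (insert('d')): buffer="cmdgrdamd" (len 9), cursors c1@3 c2@6 c3@9, authorship ..1..2..3
After op 2 (insert('x')): buffer="cmdxgrdxamdx" (len 12), cursors c1@4 c2@8 c3@12, authorship ..11..22..33
After op 3 (move_left): buffer="cmdxgrdxamdx" (len 12), cursors c1@3 c2@7 c3@11, authorship ..11..22..33
After op 4 (add_cursor(9)): buffer="cmdxgrdxamdx" (len 12), cursors c1@3 c2@7 c4@9 c3@11, authorship ..11..22..33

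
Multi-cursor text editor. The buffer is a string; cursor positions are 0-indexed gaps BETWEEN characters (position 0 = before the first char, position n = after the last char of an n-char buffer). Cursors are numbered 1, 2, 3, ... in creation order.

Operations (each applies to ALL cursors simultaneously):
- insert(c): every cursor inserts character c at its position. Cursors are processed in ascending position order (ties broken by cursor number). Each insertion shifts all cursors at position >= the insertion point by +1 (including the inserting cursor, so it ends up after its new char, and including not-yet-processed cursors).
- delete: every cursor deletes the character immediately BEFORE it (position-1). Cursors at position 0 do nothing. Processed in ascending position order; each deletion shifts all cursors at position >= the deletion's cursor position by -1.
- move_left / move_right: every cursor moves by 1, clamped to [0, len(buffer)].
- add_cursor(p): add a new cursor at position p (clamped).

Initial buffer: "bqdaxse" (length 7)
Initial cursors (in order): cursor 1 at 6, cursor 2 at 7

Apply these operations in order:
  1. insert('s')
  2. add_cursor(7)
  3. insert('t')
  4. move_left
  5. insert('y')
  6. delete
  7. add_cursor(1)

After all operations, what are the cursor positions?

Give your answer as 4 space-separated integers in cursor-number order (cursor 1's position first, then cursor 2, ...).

Answer: 8 11 8 1

Derivation:
After op 1 (insert('s')): buffer="bqdaxsses" (len 9), cursors c1@7 c2@9, authorship ......1.2
After op 2 (add_cursor(7)): buffer="bqdaxsses" (len 9), cursors c1@7 c3@7 c2@9, authorship ......1.2
After op 3 (insert('t')): buffer="bqdaxssttest" (len 12), cursors c1@9 c3@9 c2@12, authorship ......113.22
After op 4 (move_left): buffer="bqdaxssttest" (len 12), cursors c1@8 c3@8 c2@11, authorship ......113.22
After op 5 (insert('y')): buffer="bqdaxsstyytesyt" (len 15), cursors c1@10 c3@10 c2@14, authorship ......11133.222
After op 6 (delete): buffer="bqdaxssttest" (len 12), cursors c1@8 c3@8 c2@11, authorship ......113.22
After op 7 (add_cursor(1)): buffer="bqdaxssttest" (len 12), cursors c4@1 c1@8 c3@8 c2@11, authorship ......113.22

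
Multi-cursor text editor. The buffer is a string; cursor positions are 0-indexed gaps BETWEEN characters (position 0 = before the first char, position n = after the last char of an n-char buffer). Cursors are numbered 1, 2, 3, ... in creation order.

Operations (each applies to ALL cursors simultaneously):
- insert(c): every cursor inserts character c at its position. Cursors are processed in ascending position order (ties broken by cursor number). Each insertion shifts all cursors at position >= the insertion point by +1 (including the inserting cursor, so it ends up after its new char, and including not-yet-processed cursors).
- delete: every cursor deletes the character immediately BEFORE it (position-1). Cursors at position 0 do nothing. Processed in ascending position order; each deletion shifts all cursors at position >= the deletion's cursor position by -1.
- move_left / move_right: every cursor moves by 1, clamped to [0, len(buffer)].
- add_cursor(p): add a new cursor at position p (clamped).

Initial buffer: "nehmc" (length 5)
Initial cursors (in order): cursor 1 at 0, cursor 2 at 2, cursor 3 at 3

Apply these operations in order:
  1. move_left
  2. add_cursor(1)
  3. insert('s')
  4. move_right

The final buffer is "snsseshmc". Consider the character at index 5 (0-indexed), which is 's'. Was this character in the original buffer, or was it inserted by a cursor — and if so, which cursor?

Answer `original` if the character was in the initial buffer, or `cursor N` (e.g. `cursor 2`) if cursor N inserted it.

Answer: cursor 3

Derivation:
After op 1 (move_left): buffer="nehmc" (len 5), cursors c1@0 c2@1 c3@2, authorship .....
After op 2 (add_cursor(1)): buffer="nehmc" (len 5), cursors c1@0 c2@1 c4@1 c3@2, authorship .....
After op 3 (insert('s')): buffer="snsseshmc" (len 9), cursors c1@1 c2@4 c4@4 c3@6, authorship 1.24.3...
After op 4 (move_right): buffer="snsseshmc" (len 9), cursors c1@2 c2@5 c4@5 c3@7, authorship 1.24.3...
Authorship (.=original, N=cursor N): 1 . 2 4 . 3 . . .
Index 5: author = 3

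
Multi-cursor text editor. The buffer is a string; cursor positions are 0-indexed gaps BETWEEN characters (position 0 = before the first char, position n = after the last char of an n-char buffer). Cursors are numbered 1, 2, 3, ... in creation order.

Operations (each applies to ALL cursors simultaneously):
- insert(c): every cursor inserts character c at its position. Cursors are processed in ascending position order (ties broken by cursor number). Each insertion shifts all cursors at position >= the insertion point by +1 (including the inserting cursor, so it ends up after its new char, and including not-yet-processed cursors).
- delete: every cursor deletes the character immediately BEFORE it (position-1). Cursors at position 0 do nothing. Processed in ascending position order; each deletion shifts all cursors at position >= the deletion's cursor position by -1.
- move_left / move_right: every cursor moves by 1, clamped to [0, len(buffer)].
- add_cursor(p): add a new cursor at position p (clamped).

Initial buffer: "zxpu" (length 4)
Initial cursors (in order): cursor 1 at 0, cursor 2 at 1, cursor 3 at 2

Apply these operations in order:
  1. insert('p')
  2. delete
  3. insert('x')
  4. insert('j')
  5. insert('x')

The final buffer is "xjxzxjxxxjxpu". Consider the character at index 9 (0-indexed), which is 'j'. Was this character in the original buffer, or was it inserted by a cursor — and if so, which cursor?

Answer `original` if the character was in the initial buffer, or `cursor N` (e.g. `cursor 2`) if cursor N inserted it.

After op 1 (insert('p')): buffer="pzpxppu" (len 7), cursors c1@1 c2@3 c3@5, authorship 1.2.3..
After op 2 (delete): buffer="zxpu" (len 4), cursors c1@0 c2@1 c3@2, authorship ....
After op 3 (insert('x')): buffer="xzxxxpu" (len 7), cursors c1@1 c2@3 c3@5, authorship 1.2.3..
After op 4 (insert('j')): buffer="xjzxjxxjpu" (len 10), cursors c1@2 c2@5 c3@8, authorship 11.22.33..
After op 5 (insert('x')): buffer="xjxzxjxxxjxpu" (len 13), cursors c1@3 c2@7 c3@11, authorship 111.222.333..
Authorship (.=original, N=cursor N): 1 1 1 . 2 2 2 . 3 3 3 . .
Index 9: author = 3

Answer: cursor 3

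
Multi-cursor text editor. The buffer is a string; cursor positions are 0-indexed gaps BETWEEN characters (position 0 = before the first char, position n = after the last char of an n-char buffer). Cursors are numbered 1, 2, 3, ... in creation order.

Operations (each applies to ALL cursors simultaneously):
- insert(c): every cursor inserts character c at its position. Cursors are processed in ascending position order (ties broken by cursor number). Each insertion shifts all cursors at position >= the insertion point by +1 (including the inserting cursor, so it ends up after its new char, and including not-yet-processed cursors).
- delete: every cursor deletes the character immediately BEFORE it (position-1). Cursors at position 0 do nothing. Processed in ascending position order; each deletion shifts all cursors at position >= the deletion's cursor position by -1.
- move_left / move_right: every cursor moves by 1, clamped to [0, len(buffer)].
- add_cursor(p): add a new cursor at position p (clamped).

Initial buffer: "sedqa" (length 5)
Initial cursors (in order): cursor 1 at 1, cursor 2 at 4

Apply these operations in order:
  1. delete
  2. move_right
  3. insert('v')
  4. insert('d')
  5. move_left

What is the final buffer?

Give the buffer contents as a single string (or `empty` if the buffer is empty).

After op 1 (delete): buffer="eda" (len 3), cursors c1@0 c2@2, authorship ...
After op 2 (move_right): buffer="eda" (len 3), cursors c1@1 c2@3, authorship ...
After op 3 (insert('v')): buffer="evdav" (len 5), cursors c1@2 c2@5, authorship .1..2
After op 4 (insert('d')): buffer="evddavd" (len 7), cursors c1@3 c2@7, authorship .11..22
After op 5 (move_left): buffer="evddavd" (len 7), cursors c1@2 c2@6, authorship .11..22

Answer: evddavd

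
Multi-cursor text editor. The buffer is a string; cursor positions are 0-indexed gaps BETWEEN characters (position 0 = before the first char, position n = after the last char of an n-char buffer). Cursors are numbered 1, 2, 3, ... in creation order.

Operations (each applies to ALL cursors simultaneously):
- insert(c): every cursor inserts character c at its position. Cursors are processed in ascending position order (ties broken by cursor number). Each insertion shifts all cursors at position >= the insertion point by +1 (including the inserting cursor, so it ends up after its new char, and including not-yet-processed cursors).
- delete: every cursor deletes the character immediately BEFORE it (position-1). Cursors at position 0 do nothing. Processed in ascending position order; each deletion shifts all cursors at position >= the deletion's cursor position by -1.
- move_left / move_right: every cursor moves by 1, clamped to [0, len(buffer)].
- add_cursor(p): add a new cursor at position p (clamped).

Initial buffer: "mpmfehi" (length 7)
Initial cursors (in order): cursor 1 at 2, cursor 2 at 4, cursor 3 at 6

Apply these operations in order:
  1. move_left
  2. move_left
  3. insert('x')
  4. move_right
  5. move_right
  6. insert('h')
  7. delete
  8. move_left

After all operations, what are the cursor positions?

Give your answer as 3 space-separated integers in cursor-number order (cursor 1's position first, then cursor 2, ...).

After op 1 (move_left): buffer="mpmfehi" (len 7), cursors c1@1 c2@3 c3@5, authorship .......
After op 2 (move_left): buffer="mpmfehi" (len 7), cursors c1@0 c2@2 c3@4, authorship .......
After op 3 (insert('x')): buffer="xmpxmfxehi" (len 10), cursors c1@1 c2@4 c3@7, authorship 1..2..3...
After op 4 (move_right): buffer="xmpxmfxehi" (len 10), cursors c1@2 c2@5 c3@8, authorship 1..2..3...
After op 5 (move_right): buffer="xmpxmfxehi" (len 10), cursors c1@3 c2@6 c3@9, authorship 1..2..3...
After op 6 (insert('h')): buffer="xmphxmfhxehhi" (len 13), cursors c1@4 c2@8 c3@12, authorship 1..12..23..3.
After op 7 (delete): buffer="xmpxmfxehi" (len 10), cursors c1@3 c2@6 c3@9, authorship 1..2..3...
After op 8 (move_left): buffer="xmpxmfxehi" (len 10), cursors c1@2 c2@5 c3@8, authorship 1..2..3...

Answer: 2 5 8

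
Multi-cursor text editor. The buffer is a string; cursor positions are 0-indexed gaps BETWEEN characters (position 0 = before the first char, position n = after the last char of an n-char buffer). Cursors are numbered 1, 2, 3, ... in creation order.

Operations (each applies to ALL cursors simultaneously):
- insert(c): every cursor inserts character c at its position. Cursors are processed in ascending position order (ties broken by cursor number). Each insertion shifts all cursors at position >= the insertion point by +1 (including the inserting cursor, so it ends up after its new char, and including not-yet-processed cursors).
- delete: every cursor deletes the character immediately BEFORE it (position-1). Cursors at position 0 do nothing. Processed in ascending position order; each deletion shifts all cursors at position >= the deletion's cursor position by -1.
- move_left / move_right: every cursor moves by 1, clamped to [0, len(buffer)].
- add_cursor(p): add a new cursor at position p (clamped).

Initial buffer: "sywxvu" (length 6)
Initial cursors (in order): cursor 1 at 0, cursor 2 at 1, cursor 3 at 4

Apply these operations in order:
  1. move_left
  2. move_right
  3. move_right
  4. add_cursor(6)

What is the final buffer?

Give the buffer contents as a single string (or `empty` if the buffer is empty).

Answer: sywxvu

Derivation:
After op 1 (move_left): buffer="sywxvu" (len 6), cursors c1@0 c2@0 c3@3, authorship ......
After op 2 (move_right): buffer="sywxvu" (len 6), cursors c1@1 c2@1 c3@4, authorship ......
After op 3 (move_right): buffer="sywxvu" (len 6), cursors c1@2 c2@2 c3@5, authorship ......
After op 4 (add_cursor(6)): buffer="sywxvu" (len 6), cursors c1@2 c2@2 c3@5 c4@6, authorship ......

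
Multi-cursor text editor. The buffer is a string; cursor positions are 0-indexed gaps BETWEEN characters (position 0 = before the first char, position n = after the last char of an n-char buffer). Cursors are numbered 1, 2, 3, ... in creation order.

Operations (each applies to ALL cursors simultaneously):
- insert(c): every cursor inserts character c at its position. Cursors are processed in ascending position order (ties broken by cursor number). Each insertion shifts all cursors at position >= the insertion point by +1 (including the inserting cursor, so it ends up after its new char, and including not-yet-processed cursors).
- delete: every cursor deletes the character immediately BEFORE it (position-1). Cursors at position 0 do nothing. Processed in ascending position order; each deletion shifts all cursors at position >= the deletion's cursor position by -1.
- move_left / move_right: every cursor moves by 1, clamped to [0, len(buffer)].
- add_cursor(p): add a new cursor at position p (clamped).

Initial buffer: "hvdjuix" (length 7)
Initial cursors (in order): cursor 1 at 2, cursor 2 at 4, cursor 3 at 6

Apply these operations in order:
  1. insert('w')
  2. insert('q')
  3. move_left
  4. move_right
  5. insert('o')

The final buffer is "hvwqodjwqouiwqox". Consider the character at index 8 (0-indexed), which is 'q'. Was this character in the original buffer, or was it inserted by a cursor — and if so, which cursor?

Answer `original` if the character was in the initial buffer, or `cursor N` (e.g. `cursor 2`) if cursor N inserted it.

Answer: cursor 2

Derivation:
After op 1 (insert('w')): buffer="hvwdjwuiwx" (len 10), cursors c1@3 c2@6 c3@9, authorship ..1..2..3.
After op 2 (insert('q')): buffer="hvwqdjwquiwqx" (len 13), cursors c1@4 c2@8 c3@12, authorship ..11..22..33.
After op 3 (move_left): buffer="hvwqdjwquiwqx" (len 13), cursors c1@3 c2@7 c3@11, authorship ..11..22..33.
After op 4 (move_right): buffer="hvwqdjwquiwqx" (len 13), cursors c1@4 c2@8 c3@12, authorship ..11..22..33.
After op 5 (insert('o')): buffer="hvwqodjwqouiwqox" (len 16), cursors c1@5 c2@10 c3@15, authorship ..111..222..333.
Authorship (.=original, N=cursor N): . . 1 1 1 . . 2 2 2 . . 3 3 3 .
Index 8: author = 2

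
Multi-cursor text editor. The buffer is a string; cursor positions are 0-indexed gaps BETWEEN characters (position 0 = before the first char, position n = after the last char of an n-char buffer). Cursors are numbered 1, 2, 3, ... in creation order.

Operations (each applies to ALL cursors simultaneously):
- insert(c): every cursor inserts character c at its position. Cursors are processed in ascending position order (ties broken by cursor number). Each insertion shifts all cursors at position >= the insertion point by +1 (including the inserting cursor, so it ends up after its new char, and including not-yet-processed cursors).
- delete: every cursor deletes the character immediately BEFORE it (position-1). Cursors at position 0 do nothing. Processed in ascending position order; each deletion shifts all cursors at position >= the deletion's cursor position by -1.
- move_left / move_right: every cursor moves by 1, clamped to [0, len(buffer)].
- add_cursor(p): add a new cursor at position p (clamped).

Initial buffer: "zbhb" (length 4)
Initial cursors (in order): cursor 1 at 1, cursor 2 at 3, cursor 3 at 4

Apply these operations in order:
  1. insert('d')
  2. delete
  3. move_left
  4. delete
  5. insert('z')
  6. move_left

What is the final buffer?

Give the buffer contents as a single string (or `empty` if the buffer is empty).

Answer: zzzzb

Derivation:
After op 1 (insert('d')): buffer="zdbhdbd" (len 7), cursors c1@2 c2@5 c3@7, authorship .1..2.3
After op 2 (delete): buffer="zbhb" (len 4), cursors c1@1 c2@3 c3@4, authorship ....
After op 3 (move_left): buffer="zbhb" (len 4), cursors c1@0 c2@2 c3@3, authorship ....
After op 4 (delete): buffer="zb" (len 2), cursors c1@0 c2@1 c3@1, authorship ..
After op 5 (insert('z')): buffer="zzzzb" (len 5), cursors c1@1 c2@4 c3@4, authorship 1.23.
After op 6 (move_left): buffer="zzzzb" (len 5), cursors c1@0 c2@3 c3@3, authorship 1.23.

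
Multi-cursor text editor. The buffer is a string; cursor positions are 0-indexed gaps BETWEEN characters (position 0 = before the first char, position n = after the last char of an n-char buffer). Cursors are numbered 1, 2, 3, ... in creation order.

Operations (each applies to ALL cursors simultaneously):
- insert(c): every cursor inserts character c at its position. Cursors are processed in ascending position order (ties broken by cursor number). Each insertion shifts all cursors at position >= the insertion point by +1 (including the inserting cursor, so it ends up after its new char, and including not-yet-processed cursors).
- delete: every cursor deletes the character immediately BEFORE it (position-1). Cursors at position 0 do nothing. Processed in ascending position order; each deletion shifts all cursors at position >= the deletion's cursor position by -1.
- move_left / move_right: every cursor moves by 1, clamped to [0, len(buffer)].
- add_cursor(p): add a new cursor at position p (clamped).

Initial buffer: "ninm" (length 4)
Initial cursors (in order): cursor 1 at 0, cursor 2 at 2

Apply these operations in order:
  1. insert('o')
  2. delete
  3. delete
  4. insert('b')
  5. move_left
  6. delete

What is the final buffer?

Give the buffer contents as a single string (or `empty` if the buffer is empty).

After op 1 (insert('o')): buffer="onionm" (len 6), cursors c1@1 c2@4, authorship 1..2..
After op 2 (delete): buffer="ninm" (len 4), cursors c1@0 c2@2, authorship ....
After op 3 (delete): buffer="nnm" (len 3), cursors c1@0 c2@1, authorship ...
After op 4 (insert('b')): buffer="bnbnm" (len 5), cursors c1@1 c2@3, authorship 1.2..
After op 5 (move_left): buffer="bnbnm" (len 5), cursors c1@0 c2@2, authorship 1.2..
After op 6 (delete): buffer="bbnm" (len 4), cursors c1@0 c2@1, authorship 12..

Answer: bbnm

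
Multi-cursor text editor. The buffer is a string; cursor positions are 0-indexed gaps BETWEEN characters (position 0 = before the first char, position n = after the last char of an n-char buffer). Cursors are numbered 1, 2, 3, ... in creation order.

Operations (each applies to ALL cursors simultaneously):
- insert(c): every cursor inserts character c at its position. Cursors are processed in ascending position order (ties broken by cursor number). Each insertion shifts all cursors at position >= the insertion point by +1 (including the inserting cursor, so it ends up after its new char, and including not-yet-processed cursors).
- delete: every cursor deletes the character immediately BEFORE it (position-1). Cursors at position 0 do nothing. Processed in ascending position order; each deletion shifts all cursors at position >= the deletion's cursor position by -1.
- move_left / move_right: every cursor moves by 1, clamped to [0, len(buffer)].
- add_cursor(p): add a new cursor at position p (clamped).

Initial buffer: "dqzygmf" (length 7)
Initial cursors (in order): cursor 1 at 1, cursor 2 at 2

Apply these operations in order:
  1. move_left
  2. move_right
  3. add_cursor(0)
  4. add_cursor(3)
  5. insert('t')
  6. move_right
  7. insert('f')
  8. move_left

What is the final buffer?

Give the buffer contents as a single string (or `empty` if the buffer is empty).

After op 1 (move_left): buffer="dqzygmf" (len 7), cursors c1@0 c2@1, authorship .......
After op 2 (move_right): buffer="dqzygmf" (len 7), cursors c1@1 c2@2, authorship .......
After op 3 (add_cursor(0)): buffer="dqzygmf" (len 7), cursors c3@0 c1@1 c2@2, authorship .......
After op 4 (add_cursor(3)): buffer="dqzygmf" (len 7), cursors c3@0 c1@1 c2@2 c4@3, authorship .......
After op 5 (insert('t')): buffer="tdtqtztygmf" (len 11), cursors c3@1 c1@3 c2@5 c4@7, authorship 3.1.2.4....
After op 6 (move_right): buffer="tdtqtztygmf" (len 11), cursors c3@2 c1@4 c2@6 c4@8, authorship 3.1.2.4....
After op 7 (insert('f')): buffer="tdftqftzftyfgmf" (len 15), cursors c3@3 c1@6 c2@9 c4@12, authorship 3.31.12.24.4...
After op 8 (move_left): buffer="tdftqftzftyfgmf" (len 15), cursors c3@2 c1@5 c2@8 c4@11, authorship 3.31.12.24.4...

Answer: tdftqftzftyfgmf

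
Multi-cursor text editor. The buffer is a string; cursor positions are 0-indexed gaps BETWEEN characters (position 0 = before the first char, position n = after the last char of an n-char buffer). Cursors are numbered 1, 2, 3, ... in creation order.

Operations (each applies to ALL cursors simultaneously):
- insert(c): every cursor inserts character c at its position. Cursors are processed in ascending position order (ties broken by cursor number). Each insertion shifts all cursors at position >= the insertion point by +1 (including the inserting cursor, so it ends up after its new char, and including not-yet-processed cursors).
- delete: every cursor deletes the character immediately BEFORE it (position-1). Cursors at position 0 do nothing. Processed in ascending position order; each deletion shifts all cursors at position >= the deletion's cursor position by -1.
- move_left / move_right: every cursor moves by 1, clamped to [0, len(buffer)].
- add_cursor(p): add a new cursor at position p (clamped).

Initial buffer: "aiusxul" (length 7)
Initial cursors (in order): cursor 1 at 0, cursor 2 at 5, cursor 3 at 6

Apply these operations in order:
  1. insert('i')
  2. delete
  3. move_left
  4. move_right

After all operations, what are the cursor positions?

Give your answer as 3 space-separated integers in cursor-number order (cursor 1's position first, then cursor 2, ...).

After op 1 (insert('i')): buffer="iaiusxiuil" (len 10), cursors c1@1 c2@7 c3@9, authorship 1.....2.3.
After op 2 (delete): buffer="aiusxul" (len 7), cursors c1@0 c2@5 c3@6, authorship .......
After op 3 (move_left): buffer="aiusxul" (len 7), cursors c1@0 c2@4 c3@5, authorship .......
After op 4 (move_right): buffer="aiusxul" (len 7), cursors c1@1 c2@5 c3@6, authorship .......

Answer: 1 5 6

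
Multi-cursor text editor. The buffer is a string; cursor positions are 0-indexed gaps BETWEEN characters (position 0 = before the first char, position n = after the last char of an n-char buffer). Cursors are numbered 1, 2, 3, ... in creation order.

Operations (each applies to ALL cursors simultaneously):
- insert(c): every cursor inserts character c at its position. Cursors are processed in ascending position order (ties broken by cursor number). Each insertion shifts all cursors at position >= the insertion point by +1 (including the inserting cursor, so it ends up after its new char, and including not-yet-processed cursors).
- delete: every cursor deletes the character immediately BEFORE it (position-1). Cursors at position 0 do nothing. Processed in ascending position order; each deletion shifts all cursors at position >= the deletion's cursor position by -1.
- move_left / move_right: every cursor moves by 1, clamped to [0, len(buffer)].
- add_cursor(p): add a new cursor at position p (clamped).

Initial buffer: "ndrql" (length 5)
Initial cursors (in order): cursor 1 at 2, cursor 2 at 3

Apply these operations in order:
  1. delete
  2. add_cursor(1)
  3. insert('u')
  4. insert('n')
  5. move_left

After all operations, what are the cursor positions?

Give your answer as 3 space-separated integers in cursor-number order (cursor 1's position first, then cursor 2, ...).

After op 1 (delete): buffer="nql" (len 3), cursors c1@1 c2@1, authorship ...
After op 2 (add_cursor(1)): buffer="nql" (len 3), cursors c1@1 c2@1 c3@1, authorship ...
After op 3 (insert('u')): buffer="nuuuql" (len 6), cursors c1@4 c2@4 c3@4, authorship .123..
After op 4 (insert('n')): buffer="nuuunnnql" (len 9), cursors c1@7 c2@7 c3@7, authorship .123123..
After op 5 (move_left): buffer="nuuunnnql" (len 9), cursors c1@6 c2@6 c3@6, authorship .123123..

Answer: 6 6 6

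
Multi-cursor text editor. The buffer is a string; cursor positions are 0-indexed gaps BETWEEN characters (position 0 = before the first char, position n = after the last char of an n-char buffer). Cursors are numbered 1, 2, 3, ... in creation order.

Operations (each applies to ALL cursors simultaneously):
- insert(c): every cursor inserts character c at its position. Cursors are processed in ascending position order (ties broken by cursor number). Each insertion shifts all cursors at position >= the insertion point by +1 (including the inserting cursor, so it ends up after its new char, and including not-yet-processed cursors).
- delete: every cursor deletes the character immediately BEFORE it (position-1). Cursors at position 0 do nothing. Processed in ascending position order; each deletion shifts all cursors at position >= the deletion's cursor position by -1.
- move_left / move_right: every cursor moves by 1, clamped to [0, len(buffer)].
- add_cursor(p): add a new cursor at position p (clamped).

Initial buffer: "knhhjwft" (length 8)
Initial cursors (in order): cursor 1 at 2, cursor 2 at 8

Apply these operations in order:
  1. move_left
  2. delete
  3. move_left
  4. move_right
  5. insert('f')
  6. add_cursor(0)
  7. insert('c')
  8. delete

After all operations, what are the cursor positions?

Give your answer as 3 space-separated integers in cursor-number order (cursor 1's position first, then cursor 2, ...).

After op 1 (move_left): buffer="knhhjwft" (len 8), cursors c1@1 c2@7, authorship ........
After op 2 (delete): buffer="nhhjwt" (len 6), cursors c1@0 c2@5, authorship ......
After op 3 (move_left): buffer="nhhjwt" (len 6), cursors c1@0 c2@4, authorship ......
After op 4 (move_right): buffer="nhhjwt" (len 6), cursors c1@1 c2@5, authorship ......
After op 5 (insert('f')): buffer="nfhhjwft" (len 8), cursors c1@2 c2@7, authorship .1....2.
After op 6 (add_cursor(0)): buffer="nfhhjwft" (len 8), cursors c3@0 c1@2 c2@7, authorship .1....2.
After op 7 (insert('c')): buffer="cnfchhjwfct" (len 11), cursors c3@1 c1@4 c2@10, authorship 3.11....22.
After op 8 (delete): buffer="nfhhjwft" (len 8), cursors c3@0 c1@2 c2@7, authorship .1....2.

Answer: 2 7 0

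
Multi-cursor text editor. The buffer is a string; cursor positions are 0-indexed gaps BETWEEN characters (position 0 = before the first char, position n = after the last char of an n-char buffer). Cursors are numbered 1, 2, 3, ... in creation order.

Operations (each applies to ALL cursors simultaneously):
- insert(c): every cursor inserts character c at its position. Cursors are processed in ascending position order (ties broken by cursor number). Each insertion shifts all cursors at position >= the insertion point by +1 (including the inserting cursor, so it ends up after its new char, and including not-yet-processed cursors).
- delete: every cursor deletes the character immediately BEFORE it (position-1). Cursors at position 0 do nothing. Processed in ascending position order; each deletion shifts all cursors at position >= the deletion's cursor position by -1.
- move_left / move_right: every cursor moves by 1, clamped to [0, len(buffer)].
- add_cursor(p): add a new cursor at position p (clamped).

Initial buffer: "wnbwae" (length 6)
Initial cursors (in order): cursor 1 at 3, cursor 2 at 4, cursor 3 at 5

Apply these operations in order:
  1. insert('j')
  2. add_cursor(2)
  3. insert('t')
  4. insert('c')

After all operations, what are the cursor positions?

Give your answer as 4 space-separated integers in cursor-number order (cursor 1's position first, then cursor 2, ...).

After op 1 (insert('j')): buffer="wnbjwjaje" (len 9), cursors c1@4 c2@6 c3@8, authorship ...1.2.3.
After op 2 (add_cursor(2)): buffer="wnbjwjaje" (len 9), cursors c4@2 c1@4 c2@6 c3@8, authorship ...1.2.3.
After op 3 (insert('t')): buffer="wntbjtwjtajte" (len 13), cursors c4@3 c1@6 c2@9 c3@12, authorship ..4.11.22.33.
After op 4 (insert('c')): buffer="wntcbjtcwjtcajtce" (len 17), cursors c4@4 c1@8 c2@12 c3@16, authorship ..44.111.222.333.

Answer: 8 12 16 4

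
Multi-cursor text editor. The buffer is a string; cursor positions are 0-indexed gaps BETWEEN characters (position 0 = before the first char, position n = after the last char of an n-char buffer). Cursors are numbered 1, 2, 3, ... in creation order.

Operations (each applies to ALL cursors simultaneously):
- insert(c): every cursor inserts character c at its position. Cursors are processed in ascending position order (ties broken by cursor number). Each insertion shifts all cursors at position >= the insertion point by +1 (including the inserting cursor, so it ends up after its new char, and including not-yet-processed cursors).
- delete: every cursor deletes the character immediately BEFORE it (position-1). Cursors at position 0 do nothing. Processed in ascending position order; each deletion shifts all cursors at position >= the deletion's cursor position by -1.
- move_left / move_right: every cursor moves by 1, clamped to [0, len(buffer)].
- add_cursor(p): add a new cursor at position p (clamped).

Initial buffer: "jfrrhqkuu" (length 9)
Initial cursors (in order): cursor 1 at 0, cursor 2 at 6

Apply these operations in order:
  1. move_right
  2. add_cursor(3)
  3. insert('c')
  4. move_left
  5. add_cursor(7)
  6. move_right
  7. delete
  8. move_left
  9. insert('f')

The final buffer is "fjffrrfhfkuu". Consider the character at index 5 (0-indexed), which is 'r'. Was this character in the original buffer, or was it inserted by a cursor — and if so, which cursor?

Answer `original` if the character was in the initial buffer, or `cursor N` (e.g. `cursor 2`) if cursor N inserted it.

After op 1 (move_right): buffer="jfrrhqkuu" (len 9), cursors c1@1 c2@7, authorship .........
After op 2 (add_cursor(3)): buffer="jfrrhqkuu" (len 9), cursors c1@1 c3@3 c2@7, authorship .........
After op 3 (insert('c')): buffer="jcfrcrhqkcuu" (len 12), cursors c1@2 c3@5 c2@10, authorship .1..3....2..
After op 4 (move_left): buffer="jcfrcrhqkcuu" (len 12), cursors c1@1 c3@4 c2@9, authorship .1..3....2..
After op 5 (add_cursor(7)): buffer="jcfrcrhqkcuu" (len 12), cursors c1@1 c3@4 c4@7 c2@9, authorship .1..3....2..
After op 6 (move_right): buffer="jcfrcrhqkcuu" (len 12), cursors c1@2 c3@5 c4@8 c2@10, authorship .1..3....2..
After op 7 (delete): buffer="jfrrhkuu" (len 8), cursors c1@1 c3@3 c4@5 c2@6, authorship ........
After op 8 (move_left): buffer="jfrrhkuu" (len 8), cursors c1@0 c3@2 c4@4 c2@5, authorship ........
After op 9 (insert('f')): buffer="fjffrrfhfkuu" (len 12), cursors c1@1 c3@4 c4@7 c2@9, authorship 1..3..4.2...
Authorship (.=original, N=cursor N): 1 . . 3 . . 4 . 2 . . .
Index 5: author = original

Answer: original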